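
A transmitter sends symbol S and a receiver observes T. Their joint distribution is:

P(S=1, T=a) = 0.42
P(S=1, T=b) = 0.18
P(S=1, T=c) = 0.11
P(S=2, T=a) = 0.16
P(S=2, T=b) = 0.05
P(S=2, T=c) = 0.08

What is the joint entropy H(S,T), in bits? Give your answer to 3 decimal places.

2.252 bits

H(S,T) = −Σ p(x,y)·log₂ p(x,y) over all 6 cells.
  cell (1,a): −0.42·log₂0.42 = 0.5256
  cell (1,b): −0.18·log₂0.18 = 0.4453
  cell (1,c): −0.11·log₂0.11 = 0.3503
  cell (2,a): −0.16·log₂0.16 = 0.4230
  cell (2,b): −0.05·log₂0.05 = 0.2161
  cell (2,c): −0.08·log₂0.08 = 0.2915
Sum = 2.252 bits.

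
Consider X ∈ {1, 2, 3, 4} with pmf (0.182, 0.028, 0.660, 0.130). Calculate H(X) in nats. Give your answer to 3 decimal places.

0.950 nats

H(X) = −Σ p·ln p.
  −(0.182)·ln(0.182) = 0.3101
  −(0.028)·ln(0.028) = 0.1001
  −(0.660)·ln(0.660) = 0.2742
  −(0.130)·ln(0.130) = 0.2652
Sum: 0.3101 + 0.1001 + 0.2742 + 0.2652 = 0.950 nats.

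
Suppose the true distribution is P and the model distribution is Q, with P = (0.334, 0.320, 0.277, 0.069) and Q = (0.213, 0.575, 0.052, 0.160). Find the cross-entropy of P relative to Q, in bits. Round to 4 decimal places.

2.3646 bits

H(P,Q) = −Σ p·log₂ q.
  −0.334·log₂(0.213) = 0.74518
  −0.320·log₂(0.575) = 0.25548
  −0.277·log₂(0.052) = 1.18150
  −0.069·log₂(0.160) = 0.18243
H(P,Q) = 2.3646 bits.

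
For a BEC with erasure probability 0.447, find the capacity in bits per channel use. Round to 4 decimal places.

0.5530 bits

Binary erasure channel: capacity C = 1 − ε.
C = 1 − 0.447 = 0.5530 bits per channel use.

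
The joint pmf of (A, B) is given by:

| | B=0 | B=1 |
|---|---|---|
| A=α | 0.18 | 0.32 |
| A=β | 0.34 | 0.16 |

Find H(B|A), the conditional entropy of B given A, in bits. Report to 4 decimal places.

Marginals: p(A) = (0.5000, 0.5000), p(B) = (0.5200, 0.4800).
H(B|A) = Σ p(A) · H(B|A=·).
  A=α: p=0.5000, H(B|A=α) = 0.9427
  A=β: p=0.5000, H(B|A=β) = 0.9044
Weighted sum = 0.9235 bits.

0.9235 bits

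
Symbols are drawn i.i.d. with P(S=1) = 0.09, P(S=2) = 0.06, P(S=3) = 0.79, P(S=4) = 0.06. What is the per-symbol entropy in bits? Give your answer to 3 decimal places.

1.068 bits

H(S) = −Σ p·log₂ p.
  −(0.09)·log₂(0.09) = 0.3127
  −(0.06)·log₂(0.06) = 0.2435
  −(0.79)·log₂(0.79) = 0.2687
  −(0.06)·log₂(0.06) = 0.2435
Sum: 0.3127 + 0.2435 + 0.2687 + 0.2435 = 1.068 bits.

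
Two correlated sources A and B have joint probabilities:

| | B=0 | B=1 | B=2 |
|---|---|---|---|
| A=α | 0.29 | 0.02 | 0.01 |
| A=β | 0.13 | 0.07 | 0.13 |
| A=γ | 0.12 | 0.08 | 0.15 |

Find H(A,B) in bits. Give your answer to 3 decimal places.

H(A,B) = −Σ p(x,y)·log₂ p(x,y) over all 9 cells.
  cell (α,0): −0.29·log₂0.29 = 0.5179
  cell (α,1): −0.02·log₂0.02 = 0.1129
  cell (α,2): −0.01·log₂0.01 = 0.0664
  cell (β,0): −0.13·log₂0.13 = 0.3826
  cell (β,1): −0.07·log₂0.07 = 0.2686
  cell (β,2): −0.13·log₂0.13 = 0.3826
  cell (γ,0): −0.12·log₂0.12 = 0.3671
  cell (γ,1): −0.08·log₂0.08 = 0.2915
  cell (γ,2): −0.15·log₂0.15 = 0.4105
Sum = 2.800 bits.

2.800 bits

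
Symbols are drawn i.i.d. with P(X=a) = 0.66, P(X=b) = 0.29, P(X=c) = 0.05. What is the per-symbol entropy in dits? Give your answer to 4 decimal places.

H(X) = −Σ p·log₁₀ p.
  −(0.66)·log₁₀(0.66) = 0.11910
  −(0.29)·log₁₀(0.29) = 0.15590
  −(0.05)·log₁₀(0.05) = 0.06505
Sum: 0.11910 + 0.15590 + 0.06505 = 0.3401 dits.

0.3401 dits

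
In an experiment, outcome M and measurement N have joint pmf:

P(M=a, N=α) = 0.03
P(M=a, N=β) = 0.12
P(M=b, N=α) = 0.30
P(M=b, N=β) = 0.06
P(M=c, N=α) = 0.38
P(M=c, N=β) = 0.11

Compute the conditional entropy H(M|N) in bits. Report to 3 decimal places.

Marginals: p(M) = (0.1500, 0.3600, 0.4900), p(N) = (0.7100, 0.2900).
H(M|N) = Σ p(N) · H(M|N=·).
  N=α: p=0.7100, H(M|N=α) = 1.2007
  N=β: p=0.2900, H(M|N=β) = 1.5275
Weighted sum = 1.295 bits.

1.295 bits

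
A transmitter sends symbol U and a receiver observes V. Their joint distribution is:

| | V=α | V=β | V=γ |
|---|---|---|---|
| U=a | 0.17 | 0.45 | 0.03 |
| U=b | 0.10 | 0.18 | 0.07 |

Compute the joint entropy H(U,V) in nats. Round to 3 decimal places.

1.491 nats

H(U,V) = −Σ p(x,y)·ln p(x,y) over all 6 cells.
  cell (a,α): −0.17·ln0.17 = 0.3012
  cell (a,β): −0.45·ln0.45 = 0.3593
  cell (a,γ): −0.03·ln0.03 = 0.1052
  cell (b,α): −0.10·ln0.10 = 0.2303
  cell (b,β): −0.18·ln0.18 = 0.3087
  cell (b,γ): −0.07·ln0.07 = 0.1861
Sum = 1.491 nats.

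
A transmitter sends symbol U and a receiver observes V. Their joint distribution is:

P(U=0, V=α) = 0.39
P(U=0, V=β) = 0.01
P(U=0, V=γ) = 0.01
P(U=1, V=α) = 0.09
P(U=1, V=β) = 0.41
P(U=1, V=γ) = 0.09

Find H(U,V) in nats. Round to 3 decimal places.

H(U,V) = −Σ p(x,y)·ln p(x,y) over all 6 cells.
  cell (0,α): −0.39·ln0.39 = 0.3672
  cell (0,β): −0.01·ln0.01 = 0.0461
  cell (0,γ): −0.01·ln0.01 = 0.0461
  cell (1,α): −0.09·ln0.09 = 0.2167
  cell (1,β): −0.41·ln0.41 = 0.3656
  cell (1,γ): −0.09·ln0.09 = 0.2167
Sum = 1.258 nats.

1.258 nats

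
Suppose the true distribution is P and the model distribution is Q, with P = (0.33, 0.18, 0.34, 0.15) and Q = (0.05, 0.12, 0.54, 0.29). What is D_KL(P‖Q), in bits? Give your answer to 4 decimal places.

0.6341 bits

D(P‖Q) = Σ p·log₂(p/q).
  0.33·log₂(0.33/0.05) = 0.89841
  0.18·log₂(0.18/0.12) = 0.10529
  0.34·log₂(0.34/0.54) = -0.22692
  0.15·log₂(0.15/0.29) = -0.14266
D(P‖Q) = 0.6341 bits.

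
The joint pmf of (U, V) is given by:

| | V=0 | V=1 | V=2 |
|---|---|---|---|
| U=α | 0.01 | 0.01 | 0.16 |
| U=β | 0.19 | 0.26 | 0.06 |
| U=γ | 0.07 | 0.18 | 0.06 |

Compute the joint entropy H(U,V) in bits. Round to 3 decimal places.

H(U,V) = −Σ p(x,y)·log₂ p(x,y) over all 9 cells.
  cell (α,0): −0.01·log₂0.01 = 0.0664
  cell (α,1): −0.01·log₂0.01 = 0.0664
  cell (α,2): −0.16·log₂0.16 = 0.4230
  cell (β,0): −0.19·log₂0.19 = 0.4552
  cell (β,1): −0.26·log₂0.26 = 0.5053
  cell (β,2): −0.06·log₂0.06 = 0.2435
  cell (γ,0): −0.07·log₂0.07 = 0.2686
  cell (γ,1): −0.18·log₂0.18 = 0.4453
  cell (γ,2): −0.06·log₂0.06 = 0.2435
Sum = 2.717 bits.

2.717 bits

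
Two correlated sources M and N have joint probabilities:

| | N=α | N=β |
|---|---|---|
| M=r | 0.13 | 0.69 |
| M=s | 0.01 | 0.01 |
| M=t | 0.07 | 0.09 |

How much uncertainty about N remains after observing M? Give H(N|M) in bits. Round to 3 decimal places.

0.695 bits

Marginals: p(M) = (0.8200, 0.0200, 0.1600), p(N) = (0.2100, 0.7900).
H(N|M) = Σ p(M) · H(N|M=·).
  M=r: p=0.8200, H(N|M=r) = 0.6308
  M=s: p=0.0200, H(N|M=s) = 1.0000
  M=t: p=0.1600, H(N|M=t) = 0.9887
Weighted sum = 0.695 bits.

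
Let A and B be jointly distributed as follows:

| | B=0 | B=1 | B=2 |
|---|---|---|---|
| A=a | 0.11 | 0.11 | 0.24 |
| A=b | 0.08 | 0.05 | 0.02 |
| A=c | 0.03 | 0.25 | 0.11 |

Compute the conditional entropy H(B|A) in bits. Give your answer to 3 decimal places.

Chain rule: H(B|A) = H(A,B) − H(A).
Marginals: p(A) = (0.4600, 0.1500, 0.3900), p(B) = (0.2200, 0.4100, 0.3700).
H(A,B) = 2.8172 bits; H(A) = 1.4557 bits.
H(B|A) = 2.8172 − 1.4557 = 1.362 bits.

1.362 bits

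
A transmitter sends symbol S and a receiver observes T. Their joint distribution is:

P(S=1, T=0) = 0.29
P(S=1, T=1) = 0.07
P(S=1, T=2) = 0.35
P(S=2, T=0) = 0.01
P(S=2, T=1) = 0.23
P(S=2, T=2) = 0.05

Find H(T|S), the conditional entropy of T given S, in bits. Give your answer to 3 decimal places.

Marginals: p(S) = (0.7100, 0.2900), p(T) = (0.3000, 0.3000, 0.4000).
H(T|S) = Σ p(S) · H(T|S=·).
  S=1: p=0.7100, H(T|S=1) = 1.3602
  S=2: p=0.2900, H(T|S=2) = 0.8700
Weighted sum = 1.218 bits.

1.218 bits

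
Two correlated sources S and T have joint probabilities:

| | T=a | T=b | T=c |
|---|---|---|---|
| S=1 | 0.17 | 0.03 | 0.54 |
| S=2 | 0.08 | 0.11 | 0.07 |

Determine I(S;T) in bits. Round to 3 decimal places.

Marginals: p(S) = (0.7400, 0.2600), p(T) = (0.2500, 0.1400, 0.6100).
I(S;T) = Σ p(x,y)·log₂[p(x,y)/(p(x)p(y))].
  (1,a): 0.17·log₂(0.9189) = -0.0207
  (1,b): 0.03·log₂(0.2896) = -0.0536
  (1,c): 0.54·log₂(1.1963) = 0.1396
  (2,a): 0.08·log₂(1.2308) = 0.0240
  (2,b): 0.11·log₂(3.0220) = 0.1755
  (2,c): 0.07·log₂(0.4414) = -0.0826
Sum = 0.182 bits.

0.182 bits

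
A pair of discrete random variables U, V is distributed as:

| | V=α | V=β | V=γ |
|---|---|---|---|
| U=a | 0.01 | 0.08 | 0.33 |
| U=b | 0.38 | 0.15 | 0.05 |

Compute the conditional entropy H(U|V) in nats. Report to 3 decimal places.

Marginals: p(U) = (0.4200, 0.5800), p(V) = (0.3900, 0.2300, 0.3800).
H(U|V) = Σ p(V) · H(U|V=·).
  V=α: p=0.3900, H(U|V=α) = 0.1192
  V=β: p=0.2300, H(U|V=β) = 0.6461
  V=γ: p=0.3800, H(U|V=γ) = 0.3894
Weighted sum = 0.343 nats.

0.343 nats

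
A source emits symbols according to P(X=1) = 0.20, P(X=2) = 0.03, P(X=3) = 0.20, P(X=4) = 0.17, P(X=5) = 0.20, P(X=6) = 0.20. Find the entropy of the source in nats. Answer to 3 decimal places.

1.694 nats

H(X) = −Σ p·ln p.
  −(0.20)·ln(0.20) = 0.3219
  −(0.03)·ln(0.03) = 0.1052
  −(0.20)·ln(0.20) = 0.3219
  −(0.17)·ln(0.17) = 0.3012
  −(0.20)·ln(0.20) = 0.3219
  −(0.20)·ln(0.20) = 0.3219
Sum: 0.3219 + 0.1052 + 0.3219 + 0.3012 + 0.3219 + 0.3219 = 1.694 nats.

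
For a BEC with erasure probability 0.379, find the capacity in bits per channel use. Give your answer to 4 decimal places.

0.6210 bits

Binary erasure channel: capacity C = 1 − ε.
C = 1 − 0.379 = 0.6210 bits per channel use.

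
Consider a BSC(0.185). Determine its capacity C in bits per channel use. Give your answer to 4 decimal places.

0.3091 bits

Binary symmetric channel: C = 1 − h₂(ε) where h₂ is the binary entropy function.
h₂(0.185) = −0.185·log₂0.185 − 0.815·log₂0.815 = 0.6909.
C = 1 − 0.6909 = 0.3091 bits per channel use.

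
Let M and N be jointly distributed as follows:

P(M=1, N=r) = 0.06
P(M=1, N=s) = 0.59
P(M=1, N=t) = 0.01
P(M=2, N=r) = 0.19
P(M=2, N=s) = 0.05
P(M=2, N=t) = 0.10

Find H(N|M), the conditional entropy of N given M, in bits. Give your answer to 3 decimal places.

0.838 bits

Chain rule: H(N|M) = H(M,N) − H(M).
Marginals: p(M) = (0.6600, 0.3400), p(N) = (0.2500, 0.6400, 0.1100).
H(M,N) = 1.7626 bits; H(M) = 0.9248 bits.
H(N|M) = 1.7626 − 0.9248 = 0.838 bits.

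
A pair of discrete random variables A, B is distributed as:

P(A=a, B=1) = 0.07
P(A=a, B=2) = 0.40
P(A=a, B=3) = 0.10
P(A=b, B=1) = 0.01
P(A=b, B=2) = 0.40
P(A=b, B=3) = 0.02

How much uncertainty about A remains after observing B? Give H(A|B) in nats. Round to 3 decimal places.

Marginals: p(A) = (0.5700, 0.4300), p(B) = (0.0800, 0.8000, 0.1200).
H(A|B) = Σ p(B) · H(A|B=·).
  B=1: p=0.0800, H(A|B=1) = 0.3768
  B=2: p=0.8000, H(A|B=2) = 0.6931
  B=3: p=0.1200, H(A|B=3) = 0.4506
Weighted sum = 0.639 nats.

0.639 nats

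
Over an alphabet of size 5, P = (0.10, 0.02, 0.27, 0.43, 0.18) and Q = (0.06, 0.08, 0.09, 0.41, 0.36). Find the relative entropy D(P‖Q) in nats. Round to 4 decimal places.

D(P‖Q) = Σ p·ln(p/q).
  0.10·ln(0.10/0.06) = 0.05108
  0.02·ln(0.02/0.08) = -0.02773
  0.27·ln(0.27/0.09) = 0.29663
  0.43·ln(0.43/0.41) = 0.02048
  0.18·ln(0.18/0.36) = -0.12477
D(P‖Q) = 0.2157 nats.

0.2157 nats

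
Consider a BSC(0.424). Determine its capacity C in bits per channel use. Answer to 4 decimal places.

Binary symmetric channel: C = 1 − h₂(ε) where h₂ is the binary entropy function.
h₂(0.424) = −0.424·log₂0.424 − 0.576·log₂0.576 = 0.9833.
C = 1 − 0.9833 = 0.0167 bits per channel use.

0.0167 bits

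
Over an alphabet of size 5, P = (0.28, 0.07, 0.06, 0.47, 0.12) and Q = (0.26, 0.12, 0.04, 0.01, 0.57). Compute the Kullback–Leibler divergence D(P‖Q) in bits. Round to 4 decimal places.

D(P‖Q) = Σ p·log₂(p/q).
  0.28·log₂(0.28/0.26) = 0.02994
  0.07·log₂(0.07/0.12) = -0.05443
  0.06·log₂(0.06/0.04) = 0.03510
  0.47·log₂(0.47/0.01) = 2.61066
  0.12·log₂(0.12/0.57) = -0.26975
D(P‖Q) = 2.3515 bits.

2.3515 bits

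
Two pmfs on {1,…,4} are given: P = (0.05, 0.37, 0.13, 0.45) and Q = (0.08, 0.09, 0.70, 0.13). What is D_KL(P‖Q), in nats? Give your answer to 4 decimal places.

D(P‖Q) = Σ p·ln(p/q).
  0.05·ln(0.05/0.08) = -0.02350
  0.37·ln(0.37/0.09) = 0.52307
  0.13·ln(0.13/0.70) = -0.21886
  0.45·ln(0.45/0.13) = 0.55877
D(P‖Q) = 0.8395 nats.

0.8395 nats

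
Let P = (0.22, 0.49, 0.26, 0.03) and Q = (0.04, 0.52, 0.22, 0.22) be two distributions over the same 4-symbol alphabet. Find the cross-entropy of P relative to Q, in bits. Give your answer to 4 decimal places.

2.1174 bits

H(P,Q) = −Σ p·log₂ q.
  −0.22·log₂(0.04) = 1.02165
  −0.49·log₂(0.52) = 0.46227
  −0.26·log₂(0.22) = 0.56795
  −0.03·log₂(0.22) = 0.06553
H(P,Q) = 2.1174 bits.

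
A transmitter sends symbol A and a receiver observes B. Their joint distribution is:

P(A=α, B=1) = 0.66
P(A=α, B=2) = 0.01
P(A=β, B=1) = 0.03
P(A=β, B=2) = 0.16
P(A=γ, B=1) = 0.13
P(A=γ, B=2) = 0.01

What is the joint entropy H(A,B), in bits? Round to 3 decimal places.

H(A,B) = −Σ p(x,y)·log₂ p(x,y) over all 6 cells.
  cell (α,1): −0.66·log₂0.66 = 0.3956
  cell (α,2): −0.01·log₂0.01 = 0.0664
  cell (β,1): −0.03·log₂0.03 = 0.1518
  cell (β,2): −0.16·log₂0.16 = 0.4230
  cell (γ,1): −0.13·log₂0.13 = 0.3826
  cell (γ,2): −0.01·log₂0.01 = 0.0664
Sum = 1.486 bits.

1.486 bits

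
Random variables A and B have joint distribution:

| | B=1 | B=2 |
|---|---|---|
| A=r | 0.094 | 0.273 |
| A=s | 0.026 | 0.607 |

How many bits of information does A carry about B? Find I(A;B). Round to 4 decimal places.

Marginals: p(A) = (0.3670, 0.6330), p(B) = (0.1200, 0.8800).
I(A;B) = H(A) + H(B) − H(A,B).
H(A) = 0.9483, H(B) = 0.5294, H(A,B) = 1.4061.
I(A;B) = 0.9483 + 0.5294 − 1.4061 = 0.0716 bits.

0.0716 bits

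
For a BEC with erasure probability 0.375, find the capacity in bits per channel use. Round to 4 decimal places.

0.6250 bits

Binary erasure channel: capacity C = 1 − ε.
C = 1 − 0.375 = 0.6250 bits per channel use.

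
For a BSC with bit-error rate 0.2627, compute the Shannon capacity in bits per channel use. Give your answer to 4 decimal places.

0.1692 bits

Binary symmetric channel: C = 1 − h₂(ε) where h₂ is the binary entropy function.
h₂(0.2627) = −0.2627·log₂0.2627 − 0.7373·log₂0.7373 = 0.8308.
C = 1 − 0.8308 = 0.1692 bits per channel use.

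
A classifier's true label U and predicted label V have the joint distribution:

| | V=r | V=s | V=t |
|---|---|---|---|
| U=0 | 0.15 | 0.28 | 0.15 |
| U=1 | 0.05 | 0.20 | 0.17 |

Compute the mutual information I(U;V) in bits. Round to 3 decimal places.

Marginals: p(U) = (0.5800, 0.4200), p(V) = (0.2000, 0.4800, 0.3200).
I(U;V) = Σ p(x,y)·log₂[p(x,y)/(p(x)p(y))].
  (0,r): 0.15·log₂(1.2931) = 0.0556
  (0,s): 0.28·log₂(1.0057) = 0.0023
  (0,t): 0.15·log₂(0.8082) = -0.0461
  (1,r): 0.05·log₂(0.5952) = -0.0374
  (1,s): 0.20·log₂(0.9921) = -0.0023
  (1,t): 0.17·log₂(1.2649) = 0.0576
Sum = 0.030 bits.

0.030 bits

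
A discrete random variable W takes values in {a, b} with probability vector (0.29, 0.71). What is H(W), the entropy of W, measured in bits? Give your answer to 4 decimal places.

0.8687 bits

H(W) = −Σ p·log₂ p.
  −(0.29)·log₂(0.29) = 0.51790
  −(0.71)·log₂(0.71) = 0.35082
Sum: 0.51790 + 0.35082 = 0.8687 bits.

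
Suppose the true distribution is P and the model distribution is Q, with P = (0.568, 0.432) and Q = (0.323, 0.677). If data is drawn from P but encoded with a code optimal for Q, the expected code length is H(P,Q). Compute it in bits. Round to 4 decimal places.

1.1692 bits

H(P,Q) = −Σ p·log₂ q.
  −0.568·log₂(0.323) = 0.92606
  −0.432·log₂(0.677) = 0.24312
H(P,Q) = 1.1692 bits.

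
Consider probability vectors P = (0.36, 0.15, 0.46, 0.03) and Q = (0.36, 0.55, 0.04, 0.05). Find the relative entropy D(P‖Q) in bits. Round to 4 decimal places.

1.3176 bits

D(P‖Q) = Σ p·log₂(p/q).
  0.36·log₂(0.36/0.36) = 0.00000
  0.15·log₂(0.15/0.55) = -0.28117
  0.46·log₂(0.46/0.04) = 1.62084
  0.03·log₂(0.03/0.05) = -0.02211
D(P‖Q) = 1.3176 bits.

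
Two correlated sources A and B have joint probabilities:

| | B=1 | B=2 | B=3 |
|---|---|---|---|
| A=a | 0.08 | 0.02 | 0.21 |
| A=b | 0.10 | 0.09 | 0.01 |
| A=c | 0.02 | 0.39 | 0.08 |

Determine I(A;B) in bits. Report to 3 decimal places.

Marginals: p(A) = (0.3100, 0.2000, 0.4900), p(B) = (0.2000, 0.5000, 0.3000).
I(A;B) = Σ p(x,y)·log₂[p(x,y)/(p(x)p(y))].
  (a,1): 0.08·log₂(1.2903) = 0.0294
  (a,2): 0.02·log₂(0.1290) = -0.0591
  (a,3): 0.21·log₂(2.2581) = 0.2468
  (b,1): 0.10·log₂(2.5000) = 0.1322
  (b,2): 0.09·log₂(0.9000) = -0.0137
  (b,3): 0.01·log₂(0.1667) = -0.0258
  (c,1): 0.02·log₂(0.2041) = -0.0459
  (c,2): 0.39·log₂(1.5918) = 0.2616
  (c,3): 0.08·log₂(0.5442) = -0.0702
Sum = 0.455 bits.

0.455 bits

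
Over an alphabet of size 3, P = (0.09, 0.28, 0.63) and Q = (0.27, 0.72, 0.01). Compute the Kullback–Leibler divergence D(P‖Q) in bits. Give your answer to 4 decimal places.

D(P‖Q) = Σ p·log₂(p/q).
  0.09·log₂(0.09/0.27) = -0.14265
  0.28·log₂(0.28/0.72) = -0.38152
  0.63·log₂(0.63/0.01) = 3.76569
D(P‖Q) = 3.2415 bits.

3.2415 bits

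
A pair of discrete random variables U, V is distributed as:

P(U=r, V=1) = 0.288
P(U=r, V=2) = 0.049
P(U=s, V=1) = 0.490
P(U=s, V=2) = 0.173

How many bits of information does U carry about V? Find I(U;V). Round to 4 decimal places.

Marginals: p(U) = (0.3370, 0.6630), p(V) = (0.7780, 0.2220).
I(U;V) = H(U) + H(V) − H(U,V).
H(U) = 0.9219, H(V) = 0.7638, H(U,V) = 1.6726.
I(U;V) = 0.9219 + 0.7638 − 1.6726 = 0.0131 bits.

0.0131 bits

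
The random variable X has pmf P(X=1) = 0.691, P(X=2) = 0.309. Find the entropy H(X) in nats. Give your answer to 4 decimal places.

H(X) = −Σ p·ln p.
  −(0.691)·ln(0.691) = 0.25540
  −(0.309)·ln(0.309) = 0.36289
Sum: 0.25540 + 0.36289 = 0.6183 nats.

0.6183 nats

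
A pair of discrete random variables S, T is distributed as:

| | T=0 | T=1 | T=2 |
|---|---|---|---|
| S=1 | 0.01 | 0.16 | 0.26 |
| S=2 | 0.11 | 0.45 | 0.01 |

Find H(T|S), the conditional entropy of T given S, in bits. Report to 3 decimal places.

Chain rule: H(T|S) = H(S,T) − H(S).
Marginals: p(S) = (0.4300, 0.5700), p(T) = (0.1200, 0.6100, 0.2700).
H(S,T) = 1.9299 bits; H(S) = 0.9858 bits.
H(T|S) = 1.9299 − 0.9858 = 0.944 bits.

0.944 bits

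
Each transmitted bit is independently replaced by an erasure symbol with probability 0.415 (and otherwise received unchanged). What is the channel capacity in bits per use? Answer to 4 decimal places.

Binary erasure channel: capacity C = 1 − ε.
C = 1 − 0.415 = 0.5850 bits per channel use.

0.5850 bits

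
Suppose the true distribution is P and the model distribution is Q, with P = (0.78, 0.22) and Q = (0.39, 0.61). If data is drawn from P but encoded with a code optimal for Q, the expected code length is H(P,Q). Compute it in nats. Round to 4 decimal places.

H(P,Q) = −Σ p·ln q.
  −0.78·ln(0.39) = 0.73445
  −0.22·ln(0.61) = 0.10875
H(P,Q) = 0.8432 nats.

0.8432 nats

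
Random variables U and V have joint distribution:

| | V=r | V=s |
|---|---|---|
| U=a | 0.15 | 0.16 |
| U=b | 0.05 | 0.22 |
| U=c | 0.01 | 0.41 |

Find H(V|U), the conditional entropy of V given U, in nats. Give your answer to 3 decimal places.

Marginals: p(U) = (0.3100, 0.2700, 0.4200), p(V) = (0.2100, 0.7900).
H(V|U) = Σ p(U) · H(V|U=·).
  U=a: p=0.3100, H(V|U=a) = 0.6926
  U=b: p=0.2700, H(V|U=b) = 0.4792
  U=c: p=0.4200, H(V|U=c) = 0.1125
Weighted sum = 0.391 nats.

0.391 nats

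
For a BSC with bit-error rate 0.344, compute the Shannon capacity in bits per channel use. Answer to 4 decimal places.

Binary symmetric channel: C = 1 − h₂(ε) where h₂ is the binary entropy function.
h₂(0.344) = −0.344·log₂0.344 − 0.656·log₂0.656 = 0.9286.
C = 1 − 0.9286 = 0.0714 bits per channel use.

0.0714 bits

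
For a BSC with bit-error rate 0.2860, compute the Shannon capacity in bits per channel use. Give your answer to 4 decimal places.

Binary symmetric channel: C = 1 − h₂(ε) where h₂ is the binary entropy function.
h₂(0.2860) = −0.2860·log₂0.2860 − 0.7140·log₂0.7140 = 0.8635.
C = 1 − 0.8635 = 0.1365 bits per channel use.

0.1365 bits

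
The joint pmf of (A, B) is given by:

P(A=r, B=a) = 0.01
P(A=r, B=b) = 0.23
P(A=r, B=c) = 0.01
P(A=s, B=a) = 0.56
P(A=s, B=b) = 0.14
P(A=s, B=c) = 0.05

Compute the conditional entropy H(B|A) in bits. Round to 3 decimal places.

Marginals: p(A) = (0.2500, 0.7500), p(B) = (0.5700, 0.3700, 0.0600).
H(B|A) = Σ p(A) · H(B|A=·).
  A=r: p=0.2500, H(B|A=r) = 0.4822
  A=s: p=0.7500, H(B|A=s) = 1.0272
Weighted sum = 0.891 bits.

0.891 bits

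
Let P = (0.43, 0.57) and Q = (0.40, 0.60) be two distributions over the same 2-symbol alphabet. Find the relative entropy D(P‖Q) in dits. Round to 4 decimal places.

0.0008 dits

D(P‖Q) = Σ p·log₁₀(p/q).
  0.43·log₁₀(0.43/0.40) = 0.01351
  0.57·log₁₀(0.57/0.60) = -0.01270
D(P‖Q) = 0.0008 dits.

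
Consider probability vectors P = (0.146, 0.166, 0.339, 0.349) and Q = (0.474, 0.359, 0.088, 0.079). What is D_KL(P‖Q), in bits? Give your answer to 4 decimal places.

0.9748 bits

D(P‖Q) = Σ p·log₂(p/q).
  0.146·log₂(0.146/0.474) = -0.24804
  0.166·log₂(0.166/0.359) = -0.18472
  0.339·log₂(0.339/0.088) = 0.65960
  0.349·log₂(0.349/0.079) = 0.74801
D(P‖Q) = 0.9748 bits.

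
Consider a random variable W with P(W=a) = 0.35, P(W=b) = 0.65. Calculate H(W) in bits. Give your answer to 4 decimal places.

H(W) = −Σ p·log₂ p.
  −(0.35)·log₂(0.35) = 0.53010
  −(0.65)·log₂(0.65) = 0.40397
Sum: 0.53010 + 0.40397 = 0.9341 bits.

0.9341 bits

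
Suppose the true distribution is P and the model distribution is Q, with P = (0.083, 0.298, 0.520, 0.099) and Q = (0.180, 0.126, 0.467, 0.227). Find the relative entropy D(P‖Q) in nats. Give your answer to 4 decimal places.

0.1660 nats

D(P‖Q) = Σ p·ln(p/q).
  0.083·ln(0.083/0.180) = -0.06425
  0.298·ln(0.298/0.126) = 0.25652
  0.520·ln(0.520/0.467) = 0.05590
  0.099·ln(0.099/0.227) = -0.08215
D(P‖Q) = 0.1660 nats.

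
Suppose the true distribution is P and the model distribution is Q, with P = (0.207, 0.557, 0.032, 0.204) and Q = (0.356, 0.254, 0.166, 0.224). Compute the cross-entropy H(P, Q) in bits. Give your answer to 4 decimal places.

H(P,Q) = −Σ p·log₂ q.
  −0.207·log₂(0.356) = 0.30844
  −0.557·log₂(0.254) = 1.10124
  −0.032·log₂(0.166) = 0.08290
  −0.204·log₂(0.224) = 0.44032
H(P,Q) = 1.9329 bits.

1.9329 bits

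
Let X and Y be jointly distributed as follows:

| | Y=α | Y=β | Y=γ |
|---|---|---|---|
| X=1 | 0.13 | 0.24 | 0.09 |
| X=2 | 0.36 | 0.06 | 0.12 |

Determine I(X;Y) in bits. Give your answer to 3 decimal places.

Marginals: p(X) = (0.4600, 0.5400), p(Y) = (0.4900, 0.3000, 0.2100).
I(X;Y) = Σ p(x,y)·log₂[p(x,y)/(p(x)p(y))].
  (1,α): 0.13·log₂(0.5768) = -0.1032
  (1,β): 0.24·log₂(1.7391) = 0.1916
  (1,γ): 0.09·log₂(0.9317) = -0.0092
  (2,α): 0.36·log₂(1.3605) = 0.1599
  (2,β): 0.06·log₂(0.3704) = -0.0860
  (2,γ): 0.12·log₂(1.0582) = 0.0098
Sum = 0.163 bits.

0.163 bits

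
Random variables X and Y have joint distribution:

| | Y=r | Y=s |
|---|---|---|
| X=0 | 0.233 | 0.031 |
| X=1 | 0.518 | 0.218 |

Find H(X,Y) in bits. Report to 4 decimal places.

H(X,Y) = −Σ p(x,y)·log₂ p(x,y) over all 4 cells.
  cell (0,r): −0.233·log₂0.233 = 0.48967
  cell (0,s): −0.031·log₂0.031 = 0.15536
  cell (1,r): −0.518·log₂0.518 = 0.49157
  cell (1,s): −0.218·log₂0.218 = 0.47908
Sum = 1.6157 bits.

1.6157 bits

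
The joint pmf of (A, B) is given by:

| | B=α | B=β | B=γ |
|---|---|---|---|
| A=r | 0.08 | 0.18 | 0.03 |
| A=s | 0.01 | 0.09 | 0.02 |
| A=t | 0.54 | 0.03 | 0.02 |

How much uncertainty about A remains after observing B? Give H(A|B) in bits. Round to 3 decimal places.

Marginals: p(A) = (0.2900, 0.1200, 0.5900), p(B) = (0.6300, 0.3000, 0.0700).
H(A|B) = Σ p(B) · H(A|B=·).
  B=α: p=0.6300, H(A|B=α) = 0.6636
  B=β: p=0.3000, H(A|B=β) = 1.2955
  B=γ: p=0.0700, H(A|B=γ) = 1.5567
Weighted sum = 0.916 bits.

0.916 bits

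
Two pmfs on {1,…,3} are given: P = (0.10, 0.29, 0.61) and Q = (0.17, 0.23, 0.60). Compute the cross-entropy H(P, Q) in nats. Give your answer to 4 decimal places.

0.9150 nats

H(P,Q) = −Σ p·ln q.
  −0.10·ln(0.17) = 0.17720
  −0.29·ln(0.23) = 0.42621
  −0.61·ln(0.60) = 0.31160
H(P,Q) = 0.9150 nats.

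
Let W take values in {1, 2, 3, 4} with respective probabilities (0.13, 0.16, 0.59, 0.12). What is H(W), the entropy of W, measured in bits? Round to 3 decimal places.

H(W) = −Σ p·log₂ p.
  −(0.13)·log₂(0.13) = 0.3826
  −(0.16)·log₂(0.16) = 0.4230
  −(0.59)·log₂(0.59) = 0.4491
  −(0.12)·log₂(0.12) = 0.3671
Sum: 0.3826 + 0.4230 + 0.4491 + 0.3671 = 1.622 bits.

1.622 bits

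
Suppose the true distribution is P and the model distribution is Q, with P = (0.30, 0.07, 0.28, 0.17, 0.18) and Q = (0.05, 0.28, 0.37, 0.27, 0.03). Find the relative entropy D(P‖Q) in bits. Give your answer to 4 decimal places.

0.8747 bits

D(P‖Q) = Σ p·log₂(p/q).
  0.30·log₂(0.30/0.05) = 0.77549
  0.07·log₂(0.07/0.28) = -0.14000
  0.28·log₂(0.28/0.37) = -0.11259
  0.17·log₂(0.17/0.27) = -0.11346
  0.18·log₂(0.18/0.03) = 0.46529
D(P‖Q) = 0.8747 bits.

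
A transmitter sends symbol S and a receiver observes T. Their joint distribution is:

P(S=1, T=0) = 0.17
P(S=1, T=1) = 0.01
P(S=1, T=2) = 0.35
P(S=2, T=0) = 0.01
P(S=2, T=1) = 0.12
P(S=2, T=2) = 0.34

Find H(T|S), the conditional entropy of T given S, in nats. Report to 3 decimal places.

Marginals: p(S) = (0.5300, 0.4700), p(T) = (0.1800, 0.1300, 0.6900).
H(T|S) = Σ p(S) · H(T|S=·).
  S=1: p=0.5300, H(T|S=1) = 0.7137
  S=2: p=0.4700, H(T|S=2) = 0.6647
Weighted sum = 0.691 nats.

0.691 nats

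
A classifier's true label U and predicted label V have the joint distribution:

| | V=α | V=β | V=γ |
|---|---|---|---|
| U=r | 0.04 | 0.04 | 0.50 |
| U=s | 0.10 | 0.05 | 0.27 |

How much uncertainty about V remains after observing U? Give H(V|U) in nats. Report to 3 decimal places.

0.657 nats

Marginals: p(U) = (0.5800, 0.4200), p(V) = (0.1400, 0.0900, 0.7700).
H(V|U) = Σ p(U) · H(V|U=·).
  U=r: p=0.5800, H(V|U=r) = 0.4968
  U=s: p=0.4200, H(V|U=s) = 0.8791
Weighted sum = 0.657 nats.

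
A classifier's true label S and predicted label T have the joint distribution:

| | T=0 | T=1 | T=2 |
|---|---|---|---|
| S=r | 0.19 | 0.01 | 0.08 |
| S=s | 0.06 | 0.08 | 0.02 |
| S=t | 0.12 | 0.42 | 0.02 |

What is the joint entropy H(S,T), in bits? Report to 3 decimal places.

2.467 bits

H(S,T) = −Σ p(x,y)·log₂ p(x,y) over all 9 cells.
  cell (r,0): −0.19·log₂0.19 = 0.4552
  cell (r,1): −0.01·log₂0.01 = 0.0664
  cell (r,2): −0.08·log₂0.08 = 0.2915
  cell (s,0): −0.06·log₂0.06 = 0.2435
  cell (s,1): −0.08·log₂0.08 = 0.2915
  cell (s,2): −0.02·log₂0.02 = 0.1129
  cell (t,0): −0.12·log₂0.12 = 0.3671
  cell (t,1): −0.42·log₂0.42 = 0.5256
  cell (t,2): −0.02·log₂0.02 = 0.1129
Sum = 2.467 bits.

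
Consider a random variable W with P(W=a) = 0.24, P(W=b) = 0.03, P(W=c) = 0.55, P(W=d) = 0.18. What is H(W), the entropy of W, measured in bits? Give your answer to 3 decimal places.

H(W) = −Σ p·log₂ p.
  −(0.24)·log₂(0.24) = 0.4941
  −(0.03)·log₂(0.03) = 0.1518
  −(0.55)·log₂(0.55) = 0.4744
  −(0.18)·log₂(0.18) = 0.4453
Sum: 0.4941 + 0.1518 + 0.4744 + 0.4453 = 1.566 bits.

1.566 bits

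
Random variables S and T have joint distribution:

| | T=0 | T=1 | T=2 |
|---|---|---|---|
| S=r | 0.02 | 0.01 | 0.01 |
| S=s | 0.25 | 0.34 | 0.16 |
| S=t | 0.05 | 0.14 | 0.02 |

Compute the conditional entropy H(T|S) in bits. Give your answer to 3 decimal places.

1.454 bits

Marginals: p(S) = (0.0400, 0.7500, 0.2100), p(T) = (0.3200, 0.4900, 0.1900).
H(T|S) = Σ p(S) · H(T|S=·).
  S=r: p=0.0400, H(T|S=r) = 1.5000
  S=s: p=0.7500, H(T|S=s) = 1.5212
  S=t: p=0.2100, H(T|S=t) = 1.2060
Weighted sum = 1.454 bits.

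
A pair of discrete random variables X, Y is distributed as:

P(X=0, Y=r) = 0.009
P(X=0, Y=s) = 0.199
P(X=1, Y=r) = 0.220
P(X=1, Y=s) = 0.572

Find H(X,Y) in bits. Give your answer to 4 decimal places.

H(X,Y) = −Σ p(x,y)·log₂ p(x,y) over all 4 cells.
  cell (0,r): −0.009·log₂0.009 = 0.06116
  cell (0,s): −0.199·log₂0.199 = 0.46350
  cell (1,r): −0.220·log₂0.220 = 0.48057
  cell (1,s): −0.572·log₂0.572 = 0.46098
Sum = 1.4662 bits.

1.4662 bits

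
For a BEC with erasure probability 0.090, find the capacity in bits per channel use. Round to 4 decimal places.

0.9100 bits

Binary erasure channel: capacity C = 1 − ε.
C = 1 − 0.090 = 0.9100 bits per channel use.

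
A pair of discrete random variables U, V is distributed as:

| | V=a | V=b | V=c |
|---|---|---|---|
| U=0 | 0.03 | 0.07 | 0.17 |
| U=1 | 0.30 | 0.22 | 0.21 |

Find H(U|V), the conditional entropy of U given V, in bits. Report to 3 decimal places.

0.753 bits

Chain rule: H(U|V) = H(U,V) − H(V).
Marginals: p(U) = (0.2700, 0.7300), p(V) = (0.3300, 0.2900, 0.3800).
H(U,V) = 2.3294 bits; H(V) = 1.5762 bits.
H(U|V) = 2.3294 − 1.5762 = 0.753 bits.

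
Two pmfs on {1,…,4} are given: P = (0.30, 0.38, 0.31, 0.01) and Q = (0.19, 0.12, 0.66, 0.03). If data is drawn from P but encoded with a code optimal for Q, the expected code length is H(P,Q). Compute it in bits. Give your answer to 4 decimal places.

2.1176 bits

H(P,Q) = −Σ p·log₂ q.
  −0.30·log₂(0.19) = 0.71878
  −0.38·log₂(0.12) = 1.16238
  −0.31·log₂(0.66) = 0.18583
  −0.01·log₂(0.03) = 0.05059
H(P,Q) = 2.1176 bits.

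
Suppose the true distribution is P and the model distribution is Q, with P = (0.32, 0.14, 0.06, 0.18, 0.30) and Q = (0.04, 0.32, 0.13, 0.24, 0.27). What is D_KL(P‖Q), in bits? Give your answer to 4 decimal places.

0.6970 bits

D(P‖Q) = Σ p·log₂(p/q).
  0.32·log₂(0.32/0.04) = 0.96000
  0.14·log₂(0.14/0.32) = -0.16697
  0.06·log₂(0.06/0.13) = -0.06693
  0.18·log₂(0.18/0.24) = -0.07471
  0.30·log₂(0.30/0.27) = 0.04560
D(P‖Q) = 0.6970 bits.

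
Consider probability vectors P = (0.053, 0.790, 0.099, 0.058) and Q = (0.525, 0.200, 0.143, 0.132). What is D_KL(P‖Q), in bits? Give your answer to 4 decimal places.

1.2690 bits

D(P‖Q) = Σ p·log₂(p/q).
  0.053·log₂(0.053/0.525) = -0.17534
  0.790·log₂(0.790/0.200) = 1.56566
  0.099·log₂(0.099/0.143) = -0.05252
  0.058·log₂(0.058/0.132) = -0.06881
D(P‖Q) = 1.2690 bits.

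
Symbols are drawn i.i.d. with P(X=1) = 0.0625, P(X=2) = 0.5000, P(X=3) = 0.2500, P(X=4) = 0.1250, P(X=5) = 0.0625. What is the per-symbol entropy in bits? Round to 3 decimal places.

H(X) = −Σ p·log₂ p.
  −(0.0625)·log₂(0.0625) = 0.2500
  −(0.5000)·log₂(0.5000) = 0.5000
  −(0.2500)·log₂(0.2500) = 0.5000
  −(0.1250)·log₂(0.1250) = 0.3750
  −(0.0625)·log₂(0.0625) = 0.2500
Sum: 0.2500 + 0.5000 + 0.5000 + 0.3750 + 0.2500 = 1.875 bits.

1.875 bits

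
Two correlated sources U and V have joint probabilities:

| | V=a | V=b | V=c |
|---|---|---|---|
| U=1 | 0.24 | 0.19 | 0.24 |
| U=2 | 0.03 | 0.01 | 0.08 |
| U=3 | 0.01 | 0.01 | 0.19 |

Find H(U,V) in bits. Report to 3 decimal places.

H(U,V) = −Σ p(x,y)·log₂ p(x,y) over all 9 cells.
  cell (1,a): −0.24·log₂0.24 = 0.4941
  cell (1,b): −0.19·log₂0.19 = 0.4552
  cell (1,c): −0.24·log₂0.24 = 0.4941
  cell (2,a): −0.03·log₂0.03 = 0.1518
  cell (2,b): −0.01·log₂0.01 = 0.0664
  cell (2,c): −0.08·log₂0.08 = 0.2915
  cell (3,a): −0.01·log₂0.01 = 0.0664
  cell (3,b): −0.01·log₂0.01 = 0.0664
  cell (3,c): −0.19·log₂0.19 = 0.4552
Sum = 2.541 bits.

2.541 bits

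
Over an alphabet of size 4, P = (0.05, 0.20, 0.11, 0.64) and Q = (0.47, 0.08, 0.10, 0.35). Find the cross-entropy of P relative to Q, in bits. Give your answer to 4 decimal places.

H(P,Q) = −Σ p·log₂ q.
  −0.05·log₂(0.47) = 0.05446
  −0.20·log₂(0.08) = 0.72877
  −0.11·log₂(0.10) = 0.36541
  −0.64·log₂(0.35) = 0.96933
H(P,Q) = 2.1180 bits.

2.1180 bits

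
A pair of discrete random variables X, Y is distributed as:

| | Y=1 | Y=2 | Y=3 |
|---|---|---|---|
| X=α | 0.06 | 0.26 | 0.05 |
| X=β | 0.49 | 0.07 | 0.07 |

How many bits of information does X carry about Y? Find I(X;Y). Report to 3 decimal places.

Marginals: p(X) = (0.3700, 0.6300), p(Y) = (0.5500, 0.3300, 0.1200).
I(X;Y) = Σ p(x,y)·log₂[p(x,y)/(p(x)p(y))].
  (α,1): 0.06·log₂(0.2948) = -0.1057
  (α,2): 0.26·log₂(2.1294) = 0.2835
  (α,3): 0.05·log₂(1.1261) = 0.0086
  (β,1): 0.49·log₂(1.4141) = 0.2450
  (β,2): 0.07·log₂(0.3367) = -0.1099
  (β,3): 0.07·log₂(0.9259) = -0.0078
Sum = 0.314 bits.

0.314 bits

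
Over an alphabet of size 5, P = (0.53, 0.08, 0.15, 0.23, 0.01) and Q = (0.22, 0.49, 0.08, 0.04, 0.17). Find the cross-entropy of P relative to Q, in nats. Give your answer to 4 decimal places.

H(P,Q) = −Σ p·ln q.
  −0.53·ln(0.22) = 0.80249
  −0.08·ln(0.49) = 0.05707
  −0.15·ln(0.08) = 0.37886
  −0.23·ln(0.04) = 0.74034
  −0.01·ln(0.17) = 0.01772
H(P,Q) = 1.9965 nats.

1.9965 nats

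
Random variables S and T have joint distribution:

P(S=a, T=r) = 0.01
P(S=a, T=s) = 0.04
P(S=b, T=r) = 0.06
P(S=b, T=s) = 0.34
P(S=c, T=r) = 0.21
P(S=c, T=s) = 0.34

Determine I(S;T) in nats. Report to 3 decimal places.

0.033 nats

Marginals: p(S) = (0.0500, 0.4000, 0.5500), p(T) = (0.2800, 0.7200).
I(S;T) = H(S) + H(T) − H(S,T).
H(S) = 0.8451, H(T) = 0.5930, H(S,T) = 1.4049.
I(S;T) = 0.8451 + 0.5930 − 1.4049 = 0.033 nats.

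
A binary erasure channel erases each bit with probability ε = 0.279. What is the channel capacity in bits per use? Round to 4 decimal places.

0.7210 bits

Binary erasure channel: capacity C = 1 − ε.
C = 1 − 0.279 = 0.7210 bits per channel use.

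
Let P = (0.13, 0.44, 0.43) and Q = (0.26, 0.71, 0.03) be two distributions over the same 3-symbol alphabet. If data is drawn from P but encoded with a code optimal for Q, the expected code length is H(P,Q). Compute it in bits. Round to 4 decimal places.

2.6454 bits

H(P,Q) = −Σ p·log₂ q.
  −0.13·log₂(0.26) = 0.25264
  −0.44·log₂(0.71) = 0.21741
  −0.43·log₂(0.03) = 2.17532
H(P,Q) = 2.6454 bits.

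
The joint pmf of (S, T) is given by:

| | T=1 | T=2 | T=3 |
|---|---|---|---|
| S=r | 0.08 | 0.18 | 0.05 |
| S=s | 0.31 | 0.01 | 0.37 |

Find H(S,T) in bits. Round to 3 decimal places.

2.074 bits

H(S,T) = −Σ p(x,y)·log₂ p(x,y) over all 6 cells.
  cell (r,1): −0.08·log₂0.08 = 0.2915
  cell (r,2): −0.18·log₂0.18 = 0.4453
  cell (r,3): −0.05·log₂0.05 = 0.2161
  cell (s,1): −0.31·log₂0.31 = 0.5238
  cell (s,2): −0.01·log₂0.01 = 0.0664
  cell (s,3): −0.37·log₂0.37 = 0.5307
Sum = 2.074 bits.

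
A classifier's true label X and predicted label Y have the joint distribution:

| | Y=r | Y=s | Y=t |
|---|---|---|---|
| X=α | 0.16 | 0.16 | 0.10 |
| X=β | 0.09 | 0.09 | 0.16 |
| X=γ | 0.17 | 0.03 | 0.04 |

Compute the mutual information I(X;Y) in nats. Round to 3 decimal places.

0.077 nats

Marginals: p(X) = (0.4200, 0.3400, 0.2400), p(Y) = (0.4200, 0.2800, 0.3000).
I(X;Y) = H(X) + H(Y) − H(X,Y).
H(X) = 1.0737, H(Y) = 1.0820, H(X,Y) = 2.0785.
I(X;Y) = 1.0737 + 1.0820 − 2.0785 = 0.077 nats.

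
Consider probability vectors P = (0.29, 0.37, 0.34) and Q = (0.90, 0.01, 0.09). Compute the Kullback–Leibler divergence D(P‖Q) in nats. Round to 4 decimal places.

D(P‖Q) = Σ p·ln(p/q).
  0.29·ln(0.29/0.90) = -0.32843
  0.37·ln(0.37/0.01) = 1.33604
  0.34·ln(0.34/0.09) = 0.45191
D(P‖Q) = 1.4595 nats.

1.4595 nats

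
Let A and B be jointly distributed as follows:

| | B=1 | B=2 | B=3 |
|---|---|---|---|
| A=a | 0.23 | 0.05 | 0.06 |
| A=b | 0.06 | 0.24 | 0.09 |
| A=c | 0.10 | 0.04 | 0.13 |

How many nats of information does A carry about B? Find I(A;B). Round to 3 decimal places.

Marginals: p(A) = (0.3400, 0.3900, 0.2700), p(B) = (0.3900, 0.3300, 0.2800).
I(A;B) = Σ p(x,y)·ln[p(x,y)/(p(x)p(y))].
  (a,1): 0.23·ln(1.7345) = 0.1267
  (a,2): 0.05·ln(0.4456) = -0.0404
  (a,3): 0.06·ln(0.6303) = -0.0277
  (b,1): 0.06·ln(0.3945) = -0.0558
  (b,2): 0.24·ln(1.8648) = 0.1496
  (b,3): 0.09·ln(0.8242) = -0.0174
  (c,1): 0.10·ln(0.9497) = -0.0052
  (c,2): 0.04·ln(0.4489) = -0.0320
  (c,3): 0.13·ln(1.7196) = 0.0705
Sum = 0.168 nats.

0.168 nats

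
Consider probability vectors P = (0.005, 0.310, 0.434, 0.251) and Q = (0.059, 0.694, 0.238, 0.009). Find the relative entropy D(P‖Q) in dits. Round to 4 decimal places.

D(P‖Q) = Σ p·log₁₀(p/q).
  0.005·log₁₀(0.005/0.059) = -0.00536
  0.310·log₁₀(0.310/0.694) = -0.10850
  0.434·log₁₀(0.434/0.238) = 0.11324
  0.251·log₁₀(0.251/0.009) = 0.36280
D(P‖Q) = 0.3622 dits.

0.3622 dits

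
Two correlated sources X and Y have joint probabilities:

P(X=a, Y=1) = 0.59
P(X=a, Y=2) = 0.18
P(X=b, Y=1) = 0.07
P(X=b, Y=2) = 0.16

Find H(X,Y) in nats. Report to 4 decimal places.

H(X,Y) = −Σ p(x,y)·ln p(x,y) over all 4 cells.
  cell (a,1): −0.59·ln0.59 = 0.31130
  cell (a,2): −0.18·ln0.18 = 0.30866
  cell (b,1): −0.07·ln0.07 = 0.18615
  cell (b,2): −0.16·ln0.16 = 0.29321
Sum = 1.0993 nats.

1.0993 nats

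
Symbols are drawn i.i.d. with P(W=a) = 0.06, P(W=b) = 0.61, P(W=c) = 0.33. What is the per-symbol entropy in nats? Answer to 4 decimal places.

0.8362 nats

H(W) = −Σ p·ln p.
  −(0.06)·ln(0.06) = 0.16880
  −(0.61)·ln(0.61) = 0.30152
  −(0.33)·ln(0.33) = 0.36586
Sum: 0.16880 + 0.30152 + 0.36586 = 0.8362 nats.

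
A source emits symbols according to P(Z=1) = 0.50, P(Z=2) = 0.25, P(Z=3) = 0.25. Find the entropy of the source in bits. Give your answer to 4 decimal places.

H(Z) = −Σ p·log₂ p.
  −(0.50)·log₂(0.50) = 0.50000
  −(0.25)·log₂(0.25) = 0.50000
  −(0.25)·log₂(0.25) = 0.50000
Sum: 0.50000 + 0.50000 + 0.50000 = 1.5000 bits.

1.5000 bits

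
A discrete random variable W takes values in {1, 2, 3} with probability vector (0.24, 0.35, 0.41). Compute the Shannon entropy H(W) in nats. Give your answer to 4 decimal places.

1.0755 nats

H(W) = −Σ p·ln p.
  −(0.24)·ln(0.24) = 0.34251
  −(0.35)·ln(0.35) = 0.36744
  −(0.41)·ln(0.41) = 0.36556
Sum: 0.34251 + 0.36744 + 0.36556 = 1.0755 nats.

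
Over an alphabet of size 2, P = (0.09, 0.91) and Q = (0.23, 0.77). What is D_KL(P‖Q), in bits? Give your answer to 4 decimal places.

D(P‖Q) = Σ p·log₂(p/q).
  0.09·log₂(0.09/0.23) = -0.12183
  0.91·log₂(0.91/0.77) = 0.21932
D(P‖Q) = 0.0975 bits.

0.0975 bits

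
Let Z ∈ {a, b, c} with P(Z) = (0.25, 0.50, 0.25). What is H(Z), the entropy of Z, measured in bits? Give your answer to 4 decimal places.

H(Z) = −Σ p·log₂ p.
  −(0.25)·log₂(0.25) = 0.50000
  −(0.50)·log₂(0.50) = 0.50000
  −(0.25)·log₂(0.25) = 0.50000
Sum: 0.50000 + 0.50000 + 0.50000 = 1.5000 bits.

1.5000 bits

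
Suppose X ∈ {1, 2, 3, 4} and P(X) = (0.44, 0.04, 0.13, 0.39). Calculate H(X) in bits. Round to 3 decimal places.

1.619 bits

H(X) = −Σ p·log₂ p.
  −(0.44)·log₂(0.44) = 0.5211
  −(0.04)·log₂(0.04) = 0.1858
  −(0.13)·log₂(0.13) = 0.3826
  −(0.39)·log₂(0.39) = 0.5298
Sum: 0.5211 + 0.1858 + 0.3826 + 0.5298 = 1.619 bits.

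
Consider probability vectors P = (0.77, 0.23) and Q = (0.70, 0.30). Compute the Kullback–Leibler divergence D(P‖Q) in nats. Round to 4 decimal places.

D(P‖Q) = Σ p·ln(p/q).
  0.77·ln(0.77/0.70) = 0.07339
  0.23·ln(0.23/0.30) = -0.06111
D(P‖Q) = 0.0123 nats.

0.0123 nats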